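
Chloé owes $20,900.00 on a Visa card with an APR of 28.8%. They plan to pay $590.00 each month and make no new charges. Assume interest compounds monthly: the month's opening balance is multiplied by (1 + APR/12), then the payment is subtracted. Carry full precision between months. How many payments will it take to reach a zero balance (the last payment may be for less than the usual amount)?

81 months

Monthly rate r = 28.8%/12 = 2.4% = 0.024.
Recurrence: B ← B·(1+r) − $590.00.
Month 1: interest $501.60; balance after payment $20,811.60.
Month 2: interest $499.48; balance after payment $20,721.08.
Closed form: n = −ln(1 − rB₀/P)/ln(1+r) = −ln(0.14983)/ln(1.024) ≈ 80.039, so the balance reaches zero during payment 81.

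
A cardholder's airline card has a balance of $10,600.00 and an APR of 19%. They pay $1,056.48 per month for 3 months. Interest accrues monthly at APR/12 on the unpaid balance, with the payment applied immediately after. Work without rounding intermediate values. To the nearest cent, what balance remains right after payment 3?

$7,891.63

Monthly rate r = 19%/12 = 1.58333% = 0.0158333.
Each month: B ← B·(1+r) − $1,056.48.
Month 1: interest $167.83; balance after payment $9,711.35.
Month 2: interest $153.76; balance after payment $8,808.64.
Month 3: interest $139.47; balance after payment $7,891.63.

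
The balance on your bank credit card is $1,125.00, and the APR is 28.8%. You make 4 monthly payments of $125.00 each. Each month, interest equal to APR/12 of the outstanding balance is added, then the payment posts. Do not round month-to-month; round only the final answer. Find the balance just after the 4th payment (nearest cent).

Monthly rate r = 28.8%/12 = 2.4% = 0.024.
Each month: B ← B·(1+r) − $125.00.
Month 1: interest $27.00; balance after payment $1,027.00.
Month 2: interest $24.65; balance after payment $926.65.
Month 3: interest $22.24; balance after payment $823.89.
Month 4: interest $19.77; balance after payment $718.66.

$718.66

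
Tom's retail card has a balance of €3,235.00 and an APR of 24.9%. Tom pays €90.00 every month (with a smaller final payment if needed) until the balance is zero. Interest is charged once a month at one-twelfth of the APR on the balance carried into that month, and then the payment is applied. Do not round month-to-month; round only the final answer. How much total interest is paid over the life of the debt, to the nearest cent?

€2,768.01

Monthly rate r = 24.9%/12 = 2.075% = 0.02075.
Payoff takes n = ⌈−ln(1 − rB₀/P)/ln(1+r)⌉ = ⌈66.698⌉ = 67 payments; the last is €63.01.
Total paid = 66·€90.00 + €63.01 = €6,003.01.
Total interest = total paid − principal = €6,003.01 − €3,235.00 = €2,768.01.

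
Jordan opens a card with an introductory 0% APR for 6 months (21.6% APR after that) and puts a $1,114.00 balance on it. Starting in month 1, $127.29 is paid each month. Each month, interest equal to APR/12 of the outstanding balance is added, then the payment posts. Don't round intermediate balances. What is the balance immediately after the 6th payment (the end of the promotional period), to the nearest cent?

$350.26

Promo months 1–6 at r₀ = 0%/12 = 0; months 7+ at r₁ = 21.6%/12 = 0.018.
After month 6 (no interest yet): B = $1,114.00 − 6·$127.29 = $350.26.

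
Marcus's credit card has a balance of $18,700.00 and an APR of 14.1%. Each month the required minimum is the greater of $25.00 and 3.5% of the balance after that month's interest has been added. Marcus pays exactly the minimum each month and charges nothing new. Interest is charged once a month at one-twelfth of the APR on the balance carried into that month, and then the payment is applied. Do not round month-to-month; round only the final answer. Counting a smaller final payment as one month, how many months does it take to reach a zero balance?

Monthly rate r = 14.1%/12 = 1.175% = 0.01175.
While 3.5% of the post-interest balance exceeds $25.00, each month B ← (B·(1+r))·(1 − 0.035), i.e. B shrinks by the factor (1+r)·0.965 = 0.97634.
This holds for months 1–137. Entering month 138 the balance is $703.26; 3.5% of the post-interest balance is now below $25.00, so the flat $25.00 minimum applies from here.
From month 138 a fixed $25.00 at rate r clears $703.26 in 35 more payments. Total: 137 + 35 = 172 months.

172 months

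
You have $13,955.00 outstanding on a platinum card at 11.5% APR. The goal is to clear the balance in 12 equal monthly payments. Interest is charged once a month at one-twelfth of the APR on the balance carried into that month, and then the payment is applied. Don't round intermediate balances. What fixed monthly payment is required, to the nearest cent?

$1,236.62

Monthly rate r = 11.5%/12 = 0.958333% = 0.00958333.
Level-payment amortization: P = B₀·r / (1 − (1+r)^(−n)) = 13955.00·0.00958333 / (1 − 1.00958^(−12)).
Denominator 1 − (1+r)^(−12) = 0.108145658.
P = 133.735 / 0.108145658 ≈ 1236.62.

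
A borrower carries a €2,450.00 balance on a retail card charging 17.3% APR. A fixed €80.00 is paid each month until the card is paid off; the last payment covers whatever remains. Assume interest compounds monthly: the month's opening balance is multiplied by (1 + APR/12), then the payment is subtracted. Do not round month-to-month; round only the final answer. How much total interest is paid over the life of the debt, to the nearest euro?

Monthly rate r = 17.3%/12 = 1.44167% = 0.0144167.
Payoff takes n = ⌈−ln(1 − rB₀/P)/ln(1+r)⌉ = ⌈40.697⌉ = 41 payments; the last is €55.84.
Total paid = 40·€80.00 + €55.84 = €3,255.84.
Total interest = total paid − principal = €3,255.84 − €2,450.00 = €805.84.

€806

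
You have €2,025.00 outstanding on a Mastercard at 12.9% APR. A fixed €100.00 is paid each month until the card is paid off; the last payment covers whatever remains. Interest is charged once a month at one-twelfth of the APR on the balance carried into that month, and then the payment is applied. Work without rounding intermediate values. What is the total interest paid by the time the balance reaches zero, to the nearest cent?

€271.00

Monthly rate r = 12.9%/12 = 1.075% = 0.01075.
Payoff takes n = ⌈−ln(1 − rB₀/P)/ln(1+r)⌉ = ⌈22.960⌉ = 23 payments; the last is €96.00.
Total paid = 22·€100.00 + €96.00 = €2,296.00.
Total interest = total paid − principal = €2,296.00 − €2,025.00 = €271.00.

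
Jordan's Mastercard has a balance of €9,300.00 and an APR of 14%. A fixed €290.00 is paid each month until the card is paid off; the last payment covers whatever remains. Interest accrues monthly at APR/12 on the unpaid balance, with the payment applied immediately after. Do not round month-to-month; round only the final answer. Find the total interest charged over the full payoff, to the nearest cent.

Monthly rate r = 14%/12 = 1.16667% = 0.0116667.
Payoff takes n = ⌈−ln(1 − rB₀/P)/ln(1+r)⌉ = ⌈40.402⌉ = 41 payments; the last is €116.91.
Total paid = 40·€290.00 + €116.91 = €11,716.91.
Total interest = total paid − principal = €11,716.91 − €9,300.00 = €2,416.91.

€2,416.91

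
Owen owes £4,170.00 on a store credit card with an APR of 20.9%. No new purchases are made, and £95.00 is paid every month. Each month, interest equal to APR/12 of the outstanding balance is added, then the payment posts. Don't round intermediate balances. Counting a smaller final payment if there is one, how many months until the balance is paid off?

Monthly rate r = 20.9%/12 = 1.74167% = 0.0174167.
Recurrence: B ← B·(1+r) − £95.00.
Month 1: interest £72.63; balance after payment £4,147.63.
Month 2: interest £72.24; balance after payment £4,124.87.
Closed form: n = −ln(1 − rB₀/P)/ln(1+r) = −ln(0.2355)/ln(1.01742) ≈ 83.747, so the balance reaches zero during payment 84.

84 payments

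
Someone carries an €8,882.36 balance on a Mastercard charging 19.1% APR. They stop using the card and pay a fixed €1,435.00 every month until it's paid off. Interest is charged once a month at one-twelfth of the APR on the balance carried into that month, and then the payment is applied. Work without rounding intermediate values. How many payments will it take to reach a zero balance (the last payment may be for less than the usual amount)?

7 payments

Monthly rate r = 19.1%/12 = 1.59167% = 0.0159167.
Recurrence: B ← B·(1+r) − €1,435.00.
Month 1: interest €141.38; balance after payment €7,588.74.
Month 2: interest €120.79; balance after payment €6,274.52.
Closed form: n = −ln(1 − rB₀/P)/ln(1+r) = −ln(0.90148)/ln(1.01592) ≈ 6.568, so the balance reaches zero during payment 7.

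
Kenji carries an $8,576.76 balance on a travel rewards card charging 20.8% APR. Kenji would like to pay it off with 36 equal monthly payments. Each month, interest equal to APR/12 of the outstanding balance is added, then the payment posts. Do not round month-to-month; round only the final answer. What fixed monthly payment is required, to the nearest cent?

$322.25

Monthly rate r = 20.8%/12 = 1.73333% = 0.0173333.
Level-payment amortization: P = B₀·r / (1 − (1+r)^(−n)) = 8576.76·0.0173333 / (1 − 1.01733^(−36)).
Denominator 1 − (1+r)^(−36) = 0.461330835.
P = 148.664 / 0.461330835 ≈ 322.25.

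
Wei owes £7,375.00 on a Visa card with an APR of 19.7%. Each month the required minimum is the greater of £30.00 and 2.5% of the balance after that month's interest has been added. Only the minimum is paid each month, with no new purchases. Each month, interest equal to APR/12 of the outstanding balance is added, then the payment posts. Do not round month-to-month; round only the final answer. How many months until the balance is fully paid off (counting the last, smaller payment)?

Monthly rate r = 19.7%/12 = 1.64167% = 0.0164167.
While 2.5% of the post-interest balance exceeds £30.00, each month B ← (B·(1+r))·(1 − 0.025), i.e. B shrinks by the factor (1+r)·0.975 = 0.99101.
This holds for months 1–203. Entering month 204 the balance is £1,178.34; 2.5% of the post-interest balance is now below £30.00, so the flat £30.00 minimum applies from here.
From month 204 a fixed £30.00 at rate r clears £1,178.34 in 64 more payments. Total: 203 + 64 = 267 months.

267 months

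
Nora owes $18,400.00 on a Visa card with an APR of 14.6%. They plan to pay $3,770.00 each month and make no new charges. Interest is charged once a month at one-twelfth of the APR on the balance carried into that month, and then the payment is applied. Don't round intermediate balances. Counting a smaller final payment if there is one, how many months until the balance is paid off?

Monthly rate r = 14.6%/12 = 1.21667% = 0.0121667.
Recurrence: B ← B·(1+r) − $3,770.00.
Month 1: interest $223.87; balance after payment $14,853.87.
Month 2: interest $180.72; balance after payment $11,264.59.
Month 3: interest $137.05; balance after payment $7,631.64.
Month 4: interest $92.85; balance after payment $3,954.49.
Month 5: interest $48.11; balance after payment $232.61.
Month 6: interest $2.83; balance after payment $0.00.

6 months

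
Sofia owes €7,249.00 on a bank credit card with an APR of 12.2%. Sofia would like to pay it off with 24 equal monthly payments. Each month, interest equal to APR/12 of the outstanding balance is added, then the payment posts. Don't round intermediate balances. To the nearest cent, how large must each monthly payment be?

Monthly rate r = 12.2%/12 = 1.01667% = 0.0101667.
Level-payment amortization: P = B₀·r / (1 − (1+r)^(−n)) = 7249.00·0.0101667 / (1 − 1.01017^(−24)).
Denominator 1 − (1+r)^(−24) = 0.215546522.
P = 73.6982 / 0.215546522 ≈ 341.91.

€341.91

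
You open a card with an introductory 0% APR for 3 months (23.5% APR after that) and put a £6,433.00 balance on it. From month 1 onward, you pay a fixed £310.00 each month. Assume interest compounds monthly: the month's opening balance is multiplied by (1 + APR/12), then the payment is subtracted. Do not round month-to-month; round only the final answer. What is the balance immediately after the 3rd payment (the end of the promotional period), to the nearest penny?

Promo months 1–3 at r₀ = 0%/12 = 0; months 4+ at r₁ = 23.5%/12 = 0.0195833.
After month 3 (no interest yet): B = £6,433.00 − 3·£310.00 = £5,503.00.

£5,503.00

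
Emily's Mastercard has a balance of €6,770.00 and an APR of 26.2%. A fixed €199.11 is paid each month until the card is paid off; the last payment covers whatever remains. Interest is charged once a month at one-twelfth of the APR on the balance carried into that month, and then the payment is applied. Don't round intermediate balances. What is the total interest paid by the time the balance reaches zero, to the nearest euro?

Monthly rate r = 26.2%/12 = 2.18333% = 0.0218333.
Payoff takes n = ⌈−ln(1 − rB₀/P)/ln(1+r)⌉ = ⌈62.792⌉ = 63 payments; the last is €157.98.
Total paid = 62·€199.11 + €157.98 = €12,502.80.
Total interest = total paid − principal = €12,502.80 − €6,770.00 = €5,732.80.

€5,733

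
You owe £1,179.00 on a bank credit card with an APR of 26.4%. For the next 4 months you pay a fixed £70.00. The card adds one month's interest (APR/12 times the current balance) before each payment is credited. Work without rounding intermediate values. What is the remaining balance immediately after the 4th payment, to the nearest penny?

Monthly rate r = 26.4%/12 = 2.2% = 0.022.
Each month: B ← B·(1+r) − £70.00.
Month 1: interest £25.94; balance after payment £1,134.94.
Month 2: interest £24.97; balance after payment £1,089.91.
Month 3: interest £23.98; balance after payment £1,043.88.
Month 4: interest £22.97; balance after payment £996.85.

£996.85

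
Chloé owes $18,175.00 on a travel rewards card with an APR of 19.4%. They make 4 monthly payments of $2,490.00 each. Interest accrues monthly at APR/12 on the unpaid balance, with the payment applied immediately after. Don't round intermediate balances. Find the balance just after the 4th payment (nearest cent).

$9,174.98

Monthly rate r = 19.4%/12 = 1.61667% = 0.0161667.
Each month: B ← B·(1+r) − $2,490.00.
Month 1: interest $293.83; balance after payment $15,978.83.
Month 2: interest $258.32; balance after payment $13,747.15.
Month 3: interest $222.25; balance after payment $11,479.40.
Month 4: interest $185.58; balance after payment $9,174.98.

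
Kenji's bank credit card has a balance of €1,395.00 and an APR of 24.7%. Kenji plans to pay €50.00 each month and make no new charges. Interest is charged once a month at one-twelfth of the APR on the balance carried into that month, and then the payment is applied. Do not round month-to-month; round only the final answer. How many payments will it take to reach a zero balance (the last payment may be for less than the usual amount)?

Monthly rate r = 24.7%/12 = 2.05833% = 0.0205833.
Recurrence: B ← B·(1+r) − €50.00.
Month 1: interest €28.71; balance after payment €1,373.71.
Month 2: interest €28.28; balance after payment €1,351.99.
Closed form: n = −ln(1 − rB₀/P)/ln(1+r) = −ln(0.42573)/ln(1.02058) ≈ 41.914, so the balance reaches zero during payment 42.

42 payments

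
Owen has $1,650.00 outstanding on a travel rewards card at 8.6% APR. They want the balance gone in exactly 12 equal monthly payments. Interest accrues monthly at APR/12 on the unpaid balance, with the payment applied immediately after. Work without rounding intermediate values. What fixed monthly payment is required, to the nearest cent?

Monthly rate r = 8.6%/12 = 0.716667% = 0.00716667.
Level-payment amortization: P = B₀·r / (1 − (1+r)^(−n)) = 1650.00·0.00716667 / (1 − 1.00717^(−12)).
Denominator 1 − (1+r)^(−12) = 0.0821242975.
P = 11.825 / 0.0821242975 ≈ 143.99.

$143.99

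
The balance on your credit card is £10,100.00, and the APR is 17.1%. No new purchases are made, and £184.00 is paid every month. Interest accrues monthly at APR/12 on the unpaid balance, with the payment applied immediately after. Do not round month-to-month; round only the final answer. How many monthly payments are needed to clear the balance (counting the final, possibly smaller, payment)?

108 months

Monthly rate r = 17.1%/12 = 1.425% = 0.01425.
Recurrence: B ← B·(1+r) − £184.00.
Month 1: interest £143.93; balance after payment £10,059.92.
Month 2: interest £143.35; balance after payment £10,019.28.
Closed form: n = −ln(1 − rB₀/P)/ln(1+r) = −ln(0.2178)/ln(1.01425) ≈ 107.721, so the balance reaches zero during payment 108.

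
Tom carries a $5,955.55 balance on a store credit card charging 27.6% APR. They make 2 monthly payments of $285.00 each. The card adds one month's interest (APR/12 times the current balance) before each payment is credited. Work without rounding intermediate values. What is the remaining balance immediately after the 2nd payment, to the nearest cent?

$5,656.10

Monthly rate r = 27.6%/12 = 2.3% = 0.023.
Each month: B ← B·(1+r) − $285.00.
Month 1: interest $136.98; balance after payment $5,807.53.
Month 2: interest $133.57; balance after payment $5,656.10.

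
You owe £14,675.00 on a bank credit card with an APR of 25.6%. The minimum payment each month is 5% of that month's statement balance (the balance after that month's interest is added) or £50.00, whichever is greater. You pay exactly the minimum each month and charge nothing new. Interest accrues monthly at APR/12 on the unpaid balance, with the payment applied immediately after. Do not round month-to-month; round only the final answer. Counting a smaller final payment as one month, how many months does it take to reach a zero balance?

116 months

Monthly rate r = 25.6%/12 = 2.13333% = 0.0213333.
While 5% of the post-interest balance exceeds £50.00, each month B ← (B·(1+r))·(1 − 0.05), i.e. B shrinks by the factor (1+r)·0.95 = 0.97027.
This holds for months 1–90. Entering month 91 the balance is £970.01; 5% of the post-interest balance is now below £50.00, so the flat £50.00 minimum applies from here.
From month 91 a fixed £50.00 at rate r clears £970.01 in 26 more payments. Total: 90 + 26 = 116 months.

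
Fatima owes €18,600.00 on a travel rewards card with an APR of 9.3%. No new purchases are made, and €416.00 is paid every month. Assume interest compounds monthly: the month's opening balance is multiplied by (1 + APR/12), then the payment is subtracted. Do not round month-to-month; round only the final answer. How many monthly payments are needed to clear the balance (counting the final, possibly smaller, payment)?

56 payments

Monthly rate r = 9.3%/12 = 0.775% = 0.00775.
Recurrence: B ← B·(1+r) − €416.00.
Month 1: interest €144.15; balance after payment €18,328.15.
Month 2: interest €142.04; balance after payment €18,054.19.
Closed form: n = −ln(1 − rB₀/P)/ln(1+r) = −ln(0.65349)/ln(1.00775) ≈ 55.107, so the balance reaches zero during payment 56.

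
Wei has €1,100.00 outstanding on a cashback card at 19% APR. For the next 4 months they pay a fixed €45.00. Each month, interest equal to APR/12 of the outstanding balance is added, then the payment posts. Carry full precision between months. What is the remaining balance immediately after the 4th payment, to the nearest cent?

Monthly rate r = 19%/12 = 1.58333% = 0.0158333.
Each month: B ← B·(1+r) − €45.00.
Month 1: interest €17.42; balance after payment €1,072.42.
Month 2: interest €16.98; balance after payment €1,044.40.
Month 3: interest €16.54; balance after payment €1,015.93.
Month 4: interest €16.09; balance after payment €987.02.

€987.02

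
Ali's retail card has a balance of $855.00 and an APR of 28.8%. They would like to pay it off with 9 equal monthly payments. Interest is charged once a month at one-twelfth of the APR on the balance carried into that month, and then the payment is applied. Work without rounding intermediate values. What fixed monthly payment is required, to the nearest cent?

Monthly rate r = 28.8%/12 = 2.4% = 0.024.
Level-payment amortization: P = B₀·r / (1 − (1+r)^(−n)) = 855.00·0.024 / (1 − 1.024^(−9)).
Denominator 1 − (1+r)^(−9) = 0.192206433.
P = 20.52 / 0.192206433 ≈ 106.76.

$106.76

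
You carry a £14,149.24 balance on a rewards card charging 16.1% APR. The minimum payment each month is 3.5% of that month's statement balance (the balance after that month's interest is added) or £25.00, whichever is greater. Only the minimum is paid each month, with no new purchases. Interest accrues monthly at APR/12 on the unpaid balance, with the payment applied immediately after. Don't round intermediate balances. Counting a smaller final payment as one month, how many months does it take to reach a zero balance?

Monthly rate r = 16.1%/12 = 1.34167% = 0.0134167.
While 3.5% of the post-interest balance exceeds £25.00, each month B ← (B·(1+r))·(1 − 0.035), i.e. B shrinks by the factor (1+r)·0.965 = 0.97795.
This holds for months 1–135. Entering month 136 the balance is £697.12; 3.5% of the post-interest balance is now below £25.00, so the flat £25.00 minimum applies from here.
From month 136 a fixed £25.00 at rate r clears £697.12 in 36 more payments. Total: 135 + 36 = 171 months.

171 months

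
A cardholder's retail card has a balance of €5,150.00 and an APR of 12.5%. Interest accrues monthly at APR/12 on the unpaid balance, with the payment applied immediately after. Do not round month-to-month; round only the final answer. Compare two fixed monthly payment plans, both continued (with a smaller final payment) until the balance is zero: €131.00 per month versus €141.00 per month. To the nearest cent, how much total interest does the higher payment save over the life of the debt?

€144.91

Monthly rate r = 12.5%/12 = 1.04167% = 0.0104167.
At €131.00/mo: n = ⌈−ln(1 − rB₀/P)/ln(1+r)⌉ = 51 payments (last €109.61); total interest = total paid − €5,150.00 = €1,509.61.
At €141.00/mo: 47 payments (last €28.70); total interest €1,364.70.
Interest saved = €1,509.61 − €1,364.70 = €144.91.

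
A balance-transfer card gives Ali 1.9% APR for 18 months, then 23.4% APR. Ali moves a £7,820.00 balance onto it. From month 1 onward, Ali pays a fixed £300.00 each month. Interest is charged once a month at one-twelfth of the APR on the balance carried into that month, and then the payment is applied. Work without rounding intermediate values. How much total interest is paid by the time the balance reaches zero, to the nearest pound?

£423

Promo months 1–18 at r₀ = 1.9%/12 = 0.00158333; months 19+ at r₁ = 23.4%/12 = 0.0195.
After month 18: iterate B ← B·(1+r₀) − £300.00 for 18 months → £2,572.60.
Then at r₁ with £300.00/mo: n₂ = −ln(1 − r₁·B/P)/ln(1+r₁) ≈ 9.48 → 10 more payments.
Total paid = 27·£300.00 + £143.23 = £8,243.23; interest = £8,243.23 − £7,820.00 = £423.23.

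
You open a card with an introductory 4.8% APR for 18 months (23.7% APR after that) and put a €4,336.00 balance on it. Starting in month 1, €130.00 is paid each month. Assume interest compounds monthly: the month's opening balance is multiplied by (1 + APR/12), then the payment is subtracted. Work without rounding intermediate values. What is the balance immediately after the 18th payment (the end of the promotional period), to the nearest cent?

€2,237.75

Promo months 1–18 at r₀ = 4.8%/12 = 0.004; months 19+ at r₁ = 23.7%/12 = 0.01975.
After month 18: iterate B ← B·(1+r₀) − €130.00 for 18 months → €2,237.75.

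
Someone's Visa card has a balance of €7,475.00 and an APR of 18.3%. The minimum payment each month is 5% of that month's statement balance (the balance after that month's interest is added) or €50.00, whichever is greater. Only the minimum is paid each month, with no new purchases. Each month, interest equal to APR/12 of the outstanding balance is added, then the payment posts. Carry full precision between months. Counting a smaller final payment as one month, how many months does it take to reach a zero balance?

Monthly rate r = 18.3%/12 = 1.525% = 0.01525.
While 5% of the post-interest balance exceeds €50.00, each month B ← (B·(1+r))·(1 − 0.05), i.e. B shrinks by the factor (1+r)·0.95 = 0.96449.
This holds for months 1–57. Entering month 58 the balance is €951.74; 5% of the post-interest balance is now below €50.00, so the flat €50.00 minimum applies from here.
From month 58 a fixed €50.00 at rate r clears €951.74 in 23 more payments. Total: 57 + 23 = 80 months.

80 months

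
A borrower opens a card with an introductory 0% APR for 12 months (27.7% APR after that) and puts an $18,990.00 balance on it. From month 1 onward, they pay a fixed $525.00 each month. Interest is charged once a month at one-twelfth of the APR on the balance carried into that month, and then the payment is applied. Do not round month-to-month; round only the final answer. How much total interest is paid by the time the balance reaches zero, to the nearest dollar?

$6,091

Promo months 1–12 at r₀ = 0%/12 = 0; months 13+ at r₁ = 27.7%/12 = 0.0230833.
After month 12 (no interest yet): B = $18,990.00 − 12·$525.00 = $12,690.00.
Then at r₁ with $525.00/mo: n₂ = −ln(1 − r₁·B/P)/ln(1+r₁) ≈ 35.77 → 36 more payments.
Total paid = 47·$525.00 + $406.30 = $25,081.30; interest = $25,081.30 − $18,990.00 = $6,091.30.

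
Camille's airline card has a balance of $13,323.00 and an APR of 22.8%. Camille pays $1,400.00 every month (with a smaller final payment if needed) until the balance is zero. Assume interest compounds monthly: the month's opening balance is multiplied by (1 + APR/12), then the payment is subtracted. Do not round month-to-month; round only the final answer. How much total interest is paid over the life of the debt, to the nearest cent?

Monthly rate r = 22.8%/12 = 1.9% = 0.019.
Payoff takes n = ⌈−ln(1 − rB₀/P)/ln(1+r)⌉ = ⌈10.596⌉ = 11 payments; the last is $838.06.
Total paid = 10·$1,400.00 + $838.06 = $14,838.06.
Total interest = total paid − principal = $14,838.06 − $13,323.00 = $1,515.06.

$1,515.06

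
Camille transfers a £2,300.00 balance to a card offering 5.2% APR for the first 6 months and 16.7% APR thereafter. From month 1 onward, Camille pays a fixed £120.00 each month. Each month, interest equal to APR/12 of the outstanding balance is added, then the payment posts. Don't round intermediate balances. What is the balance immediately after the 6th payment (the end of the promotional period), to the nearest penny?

£1,632.61

Promo months 1–6 at r₀ = 5.2%/12 = 0.00433333; months 7+ at r₁ = 16.7%/12 = 0.0139167.
After month 6: iterate B ← B·(1+r₀) − £120.00 for 6 months → £1,632.61.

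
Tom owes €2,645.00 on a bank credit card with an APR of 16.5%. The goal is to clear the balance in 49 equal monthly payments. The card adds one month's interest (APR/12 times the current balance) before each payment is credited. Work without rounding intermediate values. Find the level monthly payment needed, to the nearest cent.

Monthly rate r = 16.5%/12 = 1.375% = 0.01375.
Level-payment amortization: P = B₀·r / (1 − (1+r)^(−n)) = 2645.00·0.01375 / (1 − 1.01375^(−49)).
Denominator 1 − (1+r)^(−49) = 0.487861404.
P = 36.3687 / 0.487861404 ≈ 74.55.

€74.55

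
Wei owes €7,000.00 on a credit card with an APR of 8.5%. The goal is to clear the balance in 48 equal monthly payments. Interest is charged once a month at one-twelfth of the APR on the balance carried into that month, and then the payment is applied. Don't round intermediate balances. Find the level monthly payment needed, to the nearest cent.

Monthly rate r = 8.5%/12 = 0.708333% = 0.00708333.
Level-payment amortization: P = B₀·r / (1 − (1+r)^(−n)) = 7000.00·0.00708333 / (1 − 1.00708^(−48)).
Denominator 1 − (1+r)^(−48) = 0.287376102.
P = 49.5833 / 0.287376102 ≈ 172.54.

€172.54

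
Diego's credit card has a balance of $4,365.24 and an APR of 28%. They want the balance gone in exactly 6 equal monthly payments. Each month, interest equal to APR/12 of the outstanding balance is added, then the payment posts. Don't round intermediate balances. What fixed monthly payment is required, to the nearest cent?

Monthly rate r = 28%/12 = 2.33333% = 0.0233333.
Level-payment amortization: P = B₀·r / (1 − (1+r)^(−n)) = 4365.24·0.0233333 / (1 − 1.02333^(−6)).
Denominator 1 − (1+r)^(−6) = 0.129242396.
P = 101.856 / 0.129242396 ≈ 788.10.

$788.10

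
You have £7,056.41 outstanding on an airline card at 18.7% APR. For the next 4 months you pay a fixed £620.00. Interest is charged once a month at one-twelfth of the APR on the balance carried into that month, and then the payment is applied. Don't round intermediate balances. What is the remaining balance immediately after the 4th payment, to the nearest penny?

Monthly rate r = 18.7%/12 = 1.55833% = 0.0155833.
Each month: B ← B·(1+r) − £620.00.
Month 1: interest £109.96; balance after payment £6,546.37.
Month 2: interest £102.01; balance after payment £6,028.39.
Month 3: interest £93.94; balance after payment £5,502.33.
Month 4: interest £85.74; balance after payment £4,968.07.

£4,968.07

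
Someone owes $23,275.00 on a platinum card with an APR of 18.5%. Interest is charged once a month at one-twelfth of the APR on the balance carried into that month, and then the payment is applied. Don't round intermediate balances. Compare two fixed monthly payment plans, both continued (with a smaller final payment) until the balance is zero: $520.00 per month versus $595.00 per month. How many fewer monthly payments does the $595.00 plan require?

Monthly rate r = 18.5%/12 = 1.54167% = 0.0154167.
At $520.00/mo: n = ⌈−ln(1 − rB₀/P)/ln(1+r)⌉ = 77 payments (last $293.23); total interest = total paid − $23,275.00 = $16,538.23.
At $595.00/mo: 61 payments (last $235.89); total interest $12,660.89.
Payments saved = 77 − 61 = 16.

16 fewer payments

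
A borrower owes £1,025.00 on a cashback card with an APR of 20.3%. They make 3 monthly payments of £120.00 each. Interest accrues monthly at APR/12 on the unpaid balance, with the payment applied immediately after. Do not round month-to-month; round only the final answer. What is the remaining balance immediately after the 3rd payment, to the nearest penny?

Monthly rate r = 20.3%/12 = 1.69167% = 0.0169167.
Each month: B ← B·(1+r) − £120.00.
Month 1: interest £17.34; balance after payment £922.34.
Month 2: interest £15.60; balance after payment £817.94.
Month 3: interest £13.84; balance after payment £711.78.

£711.78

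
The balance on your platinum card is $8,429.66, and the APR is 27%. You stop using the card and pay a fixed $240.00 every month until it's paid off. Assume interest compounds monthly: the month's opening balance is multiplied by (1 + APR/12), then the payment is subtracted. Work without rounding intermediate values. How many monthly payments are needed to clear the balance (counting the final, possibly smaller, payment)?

Monthly rate r = 27%/12 = 2.25% = 0.0225.
Recurrence: B ← B·(1+r) − $240.00.
Month 1: interest $189.67; balance after payment $8,379.33.
Month 2: interest $188.53; balance after payment $8,327.86.
Closed form: n = −ln(1 − rB₀/P)/ln(1+r) = −ln(0.20972)/ln(1.0225) ≈ 70.200, so the balance reaches zero during payment 71.

71 months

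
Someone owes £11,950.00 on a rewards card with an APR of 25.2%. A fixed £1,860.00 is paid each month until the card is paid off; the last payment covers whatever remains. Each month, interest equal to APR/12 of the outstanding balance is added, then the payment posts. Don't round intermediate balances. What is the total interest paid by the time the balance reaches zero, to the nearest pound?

Monthly rate r = 25.2%/12 = 2.1% = 0.021.
Payoff takes n = ⌈−ln(1 − rB₀/P)/ln(1+r)⌉ = ⌈6.974⌉ = 7 payments; the last is £1,811.70.
Total paid = 6·£1,860.00 + £1,811.70 = £12,971.70.
Total interest = total paid − principal = £12,971.70 − £11,950.00 = £1,021.70.

£1,022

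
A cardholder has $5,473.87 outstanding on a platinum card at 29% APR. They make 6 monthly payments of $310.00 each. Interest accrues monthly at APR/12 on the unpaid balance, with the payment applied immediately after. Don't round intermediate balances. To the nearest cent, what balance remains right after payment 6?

Monthly rate r = 29%/12 = 2.41667% = 0.0241667.
Each month: B ← B·(1+r) − $310.00.
Month 1: interest $132.29; balance after payment $5,296.16.
Month 2: interest $127.99; balance after payment $5,114.15.
Month 3: interest $123.59; balance after payment $4,927.74.
Month 4: interest $119.09; balance after payment $4,736.82.
Month 5: interest $114.47; balance after payment $4,541.30.
Month 6: interest $109.75; balance after payment $4,341.05.

$4,341.05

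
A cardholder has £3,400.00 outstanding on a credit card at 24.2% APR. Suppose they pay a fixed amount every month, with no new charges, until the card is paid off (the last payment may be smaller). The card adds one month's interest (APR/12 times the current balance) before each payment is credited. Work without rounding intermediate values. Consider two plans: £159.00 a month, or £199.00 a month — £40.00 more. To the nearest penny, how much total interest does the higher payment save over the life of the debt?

Monthly rate r = 24.2%/12 = 2.01667% = 0.0201667.
At £159.00/mo: n = ⌈−ln(1 − rB₀/P)/ln(1+r)⌉ = 29 payments (last £42.06); total interest = total paid − £3,400.00 = £1,094.06.
At £199.00/mo: 22 payments (last £31.72); total interest £810.72.
Interest saved = £1,094.06 − £810.72 = £283.34.

£283.34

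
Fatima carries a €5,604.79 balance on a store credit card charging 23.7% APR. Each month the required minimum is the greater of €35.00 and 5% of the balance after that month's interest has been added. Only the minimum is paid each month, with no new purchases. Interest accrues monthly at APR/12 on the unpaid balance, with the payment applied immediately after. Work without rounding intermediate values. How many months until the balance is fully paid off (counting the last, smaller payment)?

Monthly rate r = 23.7%/12 = 1.975% = 0.01975.
While 5% of the post-interest balance exceeds €35.00, each month B ← (B·(1+r))·(1 − 0.05), i.e. B shrinks by the factor (1+r)·0.95 = 0.96876.
This holds for months 1–67. Entering month 68 the balance is €668.53; 5% of the post-interest balance is now below €35.00, so the flat €35.00 minimum applies from here.
From month 68 a fixed €35.00 at rate r clears €668.53 in 25 more payments. Total: 67 + 25 = 92 months.

92 months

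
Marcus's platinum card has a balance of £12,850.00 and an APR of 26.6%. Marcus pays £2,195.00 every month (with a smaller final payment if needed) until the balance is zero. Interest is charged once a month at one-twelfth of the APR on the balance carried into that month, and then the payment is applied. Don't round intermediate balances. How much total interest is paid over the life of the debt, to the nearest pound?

£1,071

Monthly rate r = 26.6%/12 = 2.21667% = 0.0221667.
Payoff takes n = ⌈−ln(1 − rB₀/P)/ln(1+r)⌉ = ⌈6.340⌉ = 7 payments; the last is £751.12.
Total paid = 6·£2,195.00 + £751.12 = £13,921.12.
Total interest = total paid − principal = £13,921.12 − £12,850.00 = £1,071.12.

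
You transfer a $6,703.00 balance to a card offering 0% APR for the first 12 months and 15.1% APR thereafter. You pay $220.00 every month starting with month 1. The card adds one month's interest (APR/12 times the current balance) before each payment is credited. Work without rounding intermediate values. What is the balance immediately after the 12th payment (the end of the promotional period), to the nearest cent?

$4,063.00

Promo months 1–12 at r₀ = 0%/12 = 0; months 13+ at r₁ = 15.1%/12 = 0.0125833.
After month 12 (no interest yet): B = $6,703.00 − 12·$220.00 = $4,063.00.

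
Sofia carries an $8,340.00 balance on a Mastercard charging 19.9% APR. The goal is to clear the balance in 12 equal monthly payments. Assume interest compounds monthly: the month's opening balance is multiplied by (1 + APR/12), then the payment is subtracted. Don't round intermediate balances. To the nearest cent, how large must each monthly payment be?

Monthly rate r = 19.9%/12 = 1.65833% = 0.0165833.
Level-payment amortization: P = B₀·r / (1 − (1+r)^(−n)) = 8340.00·0.0165833 / (1 − 1.01658^(−12)).
Denominator 1 − (1+r)^(−12) = 0.17911149.
P = 138.305 / 0.17911149 ≈ 772.17.

$772.17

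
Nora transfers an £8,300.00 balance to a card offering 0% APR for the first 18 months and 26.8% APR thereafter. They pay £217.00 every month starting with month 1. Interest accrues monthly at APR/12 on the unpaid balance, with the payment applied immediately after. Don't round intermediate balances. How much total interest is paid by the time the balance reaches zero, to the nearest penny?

Promo months 1–18 at r₀ = 0%/12 = 0; months 19+ at r₁ = 26.8%/12 = 0.0223333.
After month 18 (no interest yet): B = £8,300.00 − 18·£217.00 = £4,394.00.
Then at r₁ with £217.00/mo: n₂ = −ln(1 − r₁·B/P)/ln(1+r₁) ≈ 27.25 → 28 more payments.
Total paid = 45·£217.00 + £54.72 = £9,819.72; interest = £9,819.72 − £8,300.00 = £1,519.72.

£1,519.72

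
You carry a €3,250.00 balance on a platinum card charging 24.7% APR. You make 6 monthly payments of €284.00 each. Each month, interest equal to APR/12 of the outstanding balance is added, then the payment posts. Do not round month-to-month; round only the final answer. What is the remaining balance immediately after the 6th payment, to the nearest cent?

Monthly rate r = 24.7%/12 = 2.05833% = 0.0205833.
Each month: B ← B·(1+r) − €284.00.
Month 1: interest €66.90; balance after payment €3,032.90.
Month 2: interest €62.43; balance after payment €2,811.32.
Month 3: interest €57.87; balance after payment €2,585.19.
Month 4: interest €53.21; balance after payment €2,354.40.
Month 5: interest €48.46; balance after payment €2,118.86.
Month 6: interest €43.61; balance after payment €1,878.48.

€1,878.48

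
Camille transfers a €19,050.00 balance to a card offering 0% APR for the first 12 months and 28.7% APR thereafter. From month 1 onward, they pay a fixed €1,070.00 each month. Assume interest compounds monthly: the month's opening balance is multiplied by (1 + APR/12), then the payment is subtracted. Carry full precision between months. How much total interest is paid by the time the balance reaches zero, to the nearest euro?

€558

Promo months 1–12 at r₀ = 0%/12 = 0; months 13+ at r₁ = 28.7%/12 = 0.0239167.
After month 12 (no interest yet): B = €19,050.00 − 12·€1,070.00 = €6,210.00.
Then at r₁ with €1,070.00/mo: n₂ = −ln(1 − r₁·B/P)/ln(1+r₁) ≈ 6.32 → 7 more payments.
Total paid = 18·€1,070.00 + €347.95 = €19,607.95; interest = €19,607.95 − €19,050.00 = €557.95.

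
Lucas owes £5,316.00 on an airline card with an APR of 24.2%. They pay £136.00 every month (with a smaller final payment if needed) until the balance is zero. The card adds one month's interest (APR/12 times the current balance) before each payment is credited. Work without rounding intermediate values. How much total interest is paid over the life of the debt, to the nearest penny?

£5,259.14

Monthly rate r = 24.2%/12 = 2.01667% = 0.0201667.
Payoff takes n = ⌈−ln(1 − rB₀/P)/ln(1+r)⌉ = ⌈77.757⌉ = 78 payments; the last is £103.14.
Total paid = 77·£136.00 + £103.14 = £10,575.14.
Total interest = total paid − principal = £10,575.14 − £5,316.00 = £5,259.14.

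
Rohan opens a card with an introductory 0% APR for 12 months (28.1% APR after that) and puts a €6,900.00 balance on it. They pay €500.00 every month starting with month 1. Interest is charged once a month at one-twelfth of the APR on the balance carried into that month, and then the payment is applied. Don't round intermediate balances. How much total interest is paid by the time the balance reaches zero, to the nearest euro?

€31

Promo months 1–12 at r₀ = 0%/12 = 0; months 13+ at r₁ = 28.1%/12 = 0.0234167.
After month 12 (no interest yet): B = €6,900.00 − 12·€500.00 = €900.00.
Then at r₁ with €500.00/mo: n₂ = −ln(1 − r₁·B/P)/ln(1+r₁) ≈ 1.86 → 2 more payments.
Total paid = 13·€500.00 + €430.94 = €6,930.94; interest = €6,930.94 − €6,900.00 = €30.94.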